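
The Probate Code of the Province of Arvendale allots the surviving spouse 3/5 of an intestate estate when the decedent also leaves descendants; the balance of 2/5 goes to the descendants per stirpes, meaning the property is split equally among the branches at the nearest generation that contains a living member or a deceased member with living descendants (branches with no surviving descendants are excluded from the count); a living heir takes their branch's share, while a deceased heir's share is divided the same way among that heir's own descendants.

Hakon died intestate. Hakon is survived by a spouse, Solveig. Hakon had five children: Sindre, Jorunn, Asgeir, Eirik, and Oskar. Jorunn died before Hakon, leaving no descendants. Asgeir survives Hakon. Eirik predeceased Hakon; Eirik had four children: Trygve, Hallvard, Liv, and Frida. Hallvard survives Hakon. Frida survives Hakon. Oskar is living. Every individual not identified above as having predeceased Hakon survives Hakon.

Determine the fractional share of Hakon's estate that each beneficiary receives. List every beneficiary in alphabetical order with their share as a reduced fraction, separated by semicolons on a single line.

Asgeir 1/10; Frida 1/40; Hallvard 1/40; Liv 1/40; Oskar 1/10; Sindre 1/10; Solveig 3/5; Trygve 1/40

Solveig, as surviving spouse, takes 3/5.
The remaining 2/5 passes to Hakon's descendants per stirpes.
Jorunn left no surviving issue, so that branch lapses and is disregarded.
The 2/5 is divided into 4 equal shares of 1/10 among Sindre, Asgeir, Eirik, Oskar.
Sindre is living and takes 1/10.
Asgeir is living and takes 1/10.
Eirik predeceased; the 1/10 allotted to Eirik's branch passes to Eirik's issue by representation.
The 1/10 is divided into 4 equal shares of 1/40 among Trygve, Hallvard, Liv, Frida.
Trygve is living and takes 1/40.
Hallvard is living and takes 1/40.
Liv is living and takes 1/40.
Frida is living and takes 1/40.
Oskar is living and takes 1/10.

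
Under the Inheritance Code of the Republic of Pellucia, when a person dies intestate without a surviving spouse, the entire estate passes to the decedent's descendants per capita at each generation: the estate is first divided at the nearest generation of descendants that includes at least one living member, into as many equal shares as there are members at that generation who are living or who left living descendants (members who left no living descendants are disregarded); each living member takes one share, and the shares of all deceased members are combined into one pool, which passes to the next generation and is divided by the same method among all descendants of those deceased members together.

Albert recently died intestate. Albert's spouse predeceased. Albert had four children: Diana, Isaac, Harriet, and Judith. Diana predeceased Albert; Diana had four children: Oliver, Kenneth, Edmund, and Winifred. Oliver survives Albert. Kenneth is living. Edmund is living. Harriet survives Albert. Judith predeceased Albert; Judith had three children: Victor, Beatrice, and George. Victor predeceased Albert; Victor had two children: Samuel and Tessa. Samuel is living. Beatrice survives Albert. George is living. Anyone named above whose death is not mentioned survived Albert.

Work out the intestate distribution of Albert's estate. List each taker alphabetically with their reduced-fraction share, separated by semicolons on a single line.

Beatrice 1/14; Edmund 1/14; George 1/14; Harriet 1/4; Isaac 1/4; Kenneth 1/14; Oliver 1/14; Samuel 1/28; Tessa 1/28; Winifred 1/14

There is no surviving spouse, so the entire estate passes to Albert's descendants per capita at each generation.
At generation 1 (Diana, Isaac, Harriet, Judith) there are 4 shares of (1)/4 = 1/4 each.
Living: Isaac and Harriet — each takes 1/4.
Deceased: Diana and Judith. Their combined 1/2 is pooled and carried to generation 2.
At generation 2 (Oliver, Kenneth, Edmund, Winifred, Victor, Beatrice, George) there are 7 shares of (1/2)/7 = 1/14 each.
Living: Oliver, Kenneth, Edmund, Winifred, Beatrice, and George — each takes 1/14.
Deceased: Victor. That 1/14 share is carried to generation 3.
At generation 3 (Samuel, Tessa) there are 2 shares of (1/14)/2 = 1/28 each.
Living: Samuel and Tessa — each takes 1/28.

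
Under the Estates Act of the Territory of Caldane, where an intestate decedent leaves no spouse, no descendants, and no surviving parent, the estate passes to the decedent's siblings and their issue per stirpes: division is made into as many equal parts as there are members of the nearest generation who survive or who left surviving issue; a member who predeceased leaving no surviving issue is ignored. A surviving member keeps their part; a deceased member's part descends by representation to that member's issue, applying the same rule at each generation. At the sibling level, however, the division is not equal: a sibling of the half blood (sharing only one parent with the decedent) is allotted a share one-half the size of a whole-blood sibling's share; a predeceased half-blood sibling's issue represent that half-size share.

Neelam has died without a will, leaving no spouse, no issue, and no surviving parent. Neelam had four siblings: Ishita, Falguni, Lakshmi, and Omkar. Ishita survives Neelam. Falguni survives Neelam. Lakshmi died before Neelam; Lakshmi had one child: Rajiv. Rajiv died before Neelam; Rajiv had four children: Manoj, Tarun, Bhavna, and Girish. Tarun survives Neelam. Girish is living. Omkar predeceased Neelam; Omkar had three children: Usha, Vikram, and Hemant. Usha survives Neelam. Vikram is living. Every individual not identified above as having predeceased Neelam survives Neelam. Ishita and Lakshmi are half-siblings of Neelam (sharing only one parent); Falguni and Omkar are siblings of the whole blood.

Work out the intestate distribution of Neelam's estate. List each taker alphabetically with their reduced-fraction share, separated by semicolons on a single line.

No spouse, descendants, or parent survives, so the estate passes to Neelam's siblings per stirpes.
Half-blood siblings count for one-half the weight of whole-blood siblings at the initial division.
Dividing 1 in proportion to weights (total weight 3): Ishita (weight 1/2) → 1/6; Falguni (weight 1) → 1/3; Lakshmi (weight 1/2) → 1/6; Omkar (weight 1) → 1/3.
Ishita is living and takes 1/6.
Falguni is living and takes 1/3.
Lakshmi predeceased; the 1/6 allotted to Lakshmi's branch passes to Lakshmi's issue by representation.
Rajiv's line is the sole branch at this level, so the full 1/6 passes to Rajiv's issue by representation.
The 1/6 is divided into 4 equal shares of 1/24 among Manoj, Tarun, Bhavna, Girish.
Manoj is living and takes 1/24.
Tarun is living and takes 1/24.
Bhavna is living and takes 1/24.
Girish is living and takes 1/24.
Omkar predeceased; the 1/3 allotted to Omkar's branch passes to Omkar's issue by representation.
The 1/3 is divided into 3 equal shares of 1/9 among Usha, Vikram, Hemant.
Usha is living and takes 1/9.
Vikram is living and takes 1/9.
Hemant is living and takes 1/9.

Bhavna 1/24; Falguni 1/3; Girish 1/24; Hemant 1/9; Ishita 1/6; Manoj 1/24; Tarun 1/24; Usha 1/9; Vikram 1/9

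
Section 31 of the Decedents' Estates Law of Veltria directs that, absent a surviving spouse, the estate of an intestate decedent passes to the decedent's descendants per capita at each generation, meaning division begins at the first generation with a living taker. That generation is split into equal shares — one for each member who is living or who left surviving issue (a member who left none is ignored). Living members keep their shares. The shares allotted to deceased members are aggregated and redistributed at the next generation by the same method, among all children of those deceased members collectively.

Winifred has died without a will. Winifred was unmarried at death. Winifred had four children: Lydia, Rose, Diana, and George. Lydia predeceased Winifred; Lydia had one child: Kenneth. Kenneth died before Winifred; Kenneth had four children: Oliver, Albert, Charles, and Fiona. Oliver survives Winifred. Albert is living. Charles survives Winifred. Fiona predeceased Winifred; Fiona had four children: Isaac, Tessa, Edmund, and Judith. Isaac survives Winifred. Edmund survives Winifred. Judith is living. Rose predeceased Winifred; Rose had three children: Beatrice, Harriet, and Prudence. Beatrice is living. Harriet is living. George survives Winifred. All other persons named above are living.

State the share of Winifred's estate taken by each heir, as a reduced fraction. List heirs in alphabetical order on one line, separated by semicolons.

Albert 1/32; Beatrice 1/8; Charles 1/32; Diana 1/4; Edmund 1/128; George 1/4; Harriet 1/8; Isaac 1/128; Judith 1/128; Oliver 1/32; Prudence 1/8; Tessa 1/128

There is no surviving spouse, so the entire estate passes to Winifred's descendants per capita at each generation.
At generation 1 (Lydia, Rose, Diana, George) there are 4 shares of (1)/4 = 1/4 each.
Living: Diana and George — each takes 1/4.
Deceased: Lydia and Rose. Their combined 1/2 is pooled and carried to generation 2.
At generation 2 (Kenneth, Beatrice, Harriet, Prudence) there are 4 shares of (1/2)/4 = 1/8 each.
Living: Beatrice, Harriet, and Prudence — each takes 1/8.
Deceased: Kenneth. That 1/8 share is carried to generation 3.
At generation 3 (Oliver, Albert, Charles, Fiona) there are 4 shares of (1/8)/4 = 1/32 each.
Living: Oliver, Albert, and Charles — each takes 1/32.
Deceased: Fiona. That 1/32 share is carried to generation 4.
At generation 4 (Isaac, Tessa, Edmund, Judith) there are 4 shares of (1/32)/4 = 1/128 each.
Living: Isaac, Tessa, Edmund, and Judith — each takes 1/128.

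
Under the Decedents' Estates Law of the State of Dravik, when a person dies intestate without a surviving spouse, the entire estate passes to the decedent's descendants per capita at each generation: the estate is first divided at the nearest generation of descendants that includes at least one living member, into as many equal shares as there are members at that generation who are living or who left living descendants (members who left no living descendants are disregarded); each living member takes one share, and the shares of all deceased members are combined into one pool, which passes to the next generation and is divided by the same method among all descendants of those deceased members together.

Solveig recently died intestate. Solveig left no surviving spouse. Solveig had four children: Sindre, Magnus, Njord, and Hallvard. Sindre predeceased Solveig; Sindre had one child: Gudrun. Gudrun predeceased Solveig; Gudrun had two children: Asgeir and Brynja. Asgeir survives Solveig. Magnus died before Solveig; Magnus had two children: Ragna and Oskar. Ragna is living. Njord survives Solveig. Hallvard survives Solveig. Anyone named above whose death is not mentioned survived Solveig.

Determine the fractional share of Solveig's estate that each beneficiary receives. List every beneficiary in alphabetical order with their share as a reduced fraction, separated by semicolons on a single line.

Asgeir 1/12; Brynja 1/12; Hallvard 1/4; Njord 1/4; Oskar 1/6; Ragna 1/6

There is no surviving spouse, so the entire estate passes to Solveig's descendants per capita at each generation.
At generation 1 (Sindre, Magnus, Njord, Hallvard) there are 4 shares of (1)/4 = 1/4 each.
Living: Njord and Hallvard — each takes 1/4.
Deceased: Sindre and Magnus. Their combined 1/2 is pooled and carried to generation 2.
At generation 2 (Gudrun, Ragna, Oskar) there are 3 shares of (1/2)/3 = 1/6 each.
Living: Ragna and Oskar — each takes 1/6.
Deceased: Gudrun. That 1/6 share is carried to generation 3.
At generation 3 (Asgeir, Brynja) there are 2 shares of (1/6)/2 = 1/12 each.
Living: Asgeir and Brynja — each takes 1/12.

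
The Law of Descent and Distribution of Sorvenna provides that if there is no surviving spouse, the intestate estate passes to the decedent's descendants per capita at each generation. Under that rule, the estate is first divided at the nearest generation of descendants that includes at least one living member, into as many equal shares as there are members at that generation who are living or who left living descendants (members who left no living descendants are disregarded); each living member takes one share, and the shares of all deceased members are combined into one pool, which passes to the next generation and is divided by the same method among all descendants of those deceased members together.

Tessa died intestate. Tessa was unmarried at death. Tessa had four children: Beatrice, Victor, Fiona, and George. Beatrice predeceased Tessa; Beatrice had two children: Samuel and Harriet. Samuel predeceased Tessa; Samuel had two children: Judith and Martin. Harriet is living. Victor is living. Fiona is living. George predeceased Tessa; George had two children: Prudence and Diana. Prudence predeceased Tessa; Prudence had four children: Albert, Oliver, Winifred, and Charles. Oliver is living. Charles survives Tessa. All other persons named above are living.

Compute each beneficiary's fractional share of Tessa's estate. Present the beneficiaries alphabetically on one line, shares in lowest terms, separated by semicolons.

Albert 1/24; Charles 1/24; Diana 1/8; Fiona 1/4; Harriet 1/8; Judith 1/24; Martin 1/24; Oliver 1/24; Victor 1/4; Winifred 1/24

There is no surviving spouse, so the entire estate passes to Tessa's descendants per capita at each generation.
At generation 1 (Beatrice, Victor, Fiona, George) there are 4 shares of (1)/4 = 1/4 each.
Living: Victor and Fiona — each takes 1/4.
Deceased: Beatrice and George. Their combined 1/2 is pooled and carried to generation 2.
At generation 2 (Samuel, Harriet, Prudence, Diana) there are 4 shares of (1/2)/4 = 1/8 each.
Living: Harriet and Diana — each takes 1/8.
Deceased: Samuel and Prudence. Their combined 1/4 is pooled and carried to generation 3.
At generation 3 (Judith, Martin, Albert, Oliver, Winifred, Charles) there are 6 shares of (1/4)/6 = 1/24 each.
Living: Judith, Martin, Albert, Oliver, Winifred, and Charles — each takes 1/24.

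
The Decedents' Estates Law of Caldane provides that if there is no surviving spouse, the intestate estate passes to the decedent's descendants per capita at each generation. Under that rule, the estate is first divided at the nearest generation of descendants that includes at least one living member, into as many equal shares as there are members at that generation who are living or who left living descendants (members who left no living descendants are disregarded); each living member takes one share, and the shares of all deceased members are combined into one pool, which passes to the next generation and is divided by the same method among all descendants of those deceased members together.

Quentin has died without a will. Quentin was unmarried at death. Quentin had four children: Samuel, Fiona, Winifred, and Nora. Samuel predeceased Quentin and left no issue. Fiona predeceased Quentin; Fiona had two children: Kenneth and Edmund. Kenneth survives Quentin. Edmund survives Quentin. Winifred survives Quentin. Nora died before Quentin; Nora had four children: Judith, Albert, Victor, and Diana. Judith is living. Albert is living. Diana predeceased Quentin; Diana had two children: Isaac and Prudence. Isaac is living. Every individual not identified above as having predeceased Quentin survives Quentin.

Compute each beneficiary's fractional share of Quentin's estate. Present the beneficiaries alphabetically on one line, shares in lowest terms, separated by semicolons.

Albert 1/9; Edmund 1/9; Isaac 1/18; Judith 1/9; Kenneth 1/9; Prudence 1/18; Victor 1/9; Winifred 1/3

There is no surviving spouse, so the entire estate passes to Quentin's descendants per capita at each generation.
At generation 1 (Fiona, Winifred, Nora) there are 3 shares of (1)/3 = 1/3 each.
Living: Winifred — each takes 1/3.
Deceased: Fiona and Nora. Their combined 2/3 is pooled and carried to generation 2.
At generation 2 (Kenneth, Edmund, Judith, Albert, Victor, Diana) there are 6 shares of (2/3)/6 = 1/9 each.
Living: Kenneth, Edmund, Judith, Albert, and Victor — each takes 1/9.
Deceased: Diana. That 1/9 share is carried to generation 3.
At generation 3 (Isaac, Prudence) there are 2 shares of (1/9)/2 = 1/18 each.
Living: Isaac and Prudence — each takes 1/18.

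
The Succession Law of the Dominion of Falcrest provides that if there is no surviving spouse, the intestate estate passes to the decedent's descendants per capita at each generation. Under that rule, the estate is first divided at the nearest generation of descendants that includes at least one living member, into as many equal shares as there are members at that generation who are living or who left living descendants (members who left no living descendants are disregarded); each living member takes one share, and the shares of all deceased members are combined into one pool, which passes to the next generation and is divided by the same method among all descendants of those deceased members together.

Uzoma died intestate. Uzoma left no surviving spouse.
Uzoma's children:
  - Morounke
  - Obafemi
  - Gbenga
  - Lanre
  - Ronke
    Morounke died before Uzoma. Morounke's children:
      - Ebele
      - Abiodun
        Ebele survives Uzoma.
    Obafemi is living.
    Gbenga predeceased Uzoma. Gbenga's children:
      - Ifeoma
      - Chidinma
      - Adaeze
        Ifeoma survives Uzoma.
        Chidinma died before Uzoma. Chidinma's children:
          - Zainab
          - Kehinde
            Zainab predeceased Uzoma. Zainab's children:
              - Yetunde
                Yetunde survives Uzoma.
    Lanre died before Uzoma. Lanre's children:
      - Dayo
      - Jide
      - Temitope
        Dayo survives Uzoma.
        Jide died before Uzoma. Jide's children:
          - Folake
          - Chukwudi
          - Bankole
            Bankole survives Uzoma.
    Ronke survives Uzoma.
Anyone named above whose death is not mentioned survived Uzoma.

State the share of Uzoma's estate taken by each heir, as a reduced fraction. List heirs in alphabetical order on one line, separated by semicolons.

There is no surviving spouse, so the entire estate passes to Uzoma's descendants per capita at each generation.
At generation 1 (Morounke, Obafemi, Gbenga, Lanre, Ronke) there are 5 shares of (1)/5 = 1/5 each.
Living: Obafemi and Ronke — each takes 1/5.
Deceased: Morounke, Gbenga, and Lanre. Their combined 3/5 is pooled and carried to generation 2.
At generation 2 (Ebele, Abiodun, Ifeoma, Chidinma, Adaeze, Dayo, Jide, Temitope) there are 8 shares of (3/5)/8 = 3/40 each.
Living: Ebele, Abiodun, Ifeoma, Adaeze, Dayo, and Temitope — each takes 3/40.
Deceased: Chidinma and Jide. Their combined 3/20 is pooled and carried to generation 3.
At generation 3 (Zainab, Kehinde, Folake, Chukwudi, Bankole) there are 5 shares of (3/20)/5 = 3/100 each.
Living: Kehinde, Folake, Chukwudi, and Bankole — each takes 3/100.
Deceased: Zainab. That 3/100 share is carried to generation 4.
At generation 4 (Yetunde) there are 1 shares of (3/100)/1 = 3/100 each.
Living: Yetunde — each takes 3/100.

Abiodun 3/40; Adaeze 3/40; Bankole 3/100; Chukwudi 3/100; Dayo 3/40; Ebele 3/40; Folake 3/100; Ifeoma 3/40; Kehinde 3/100; Obafemi 1/5; Ronke 1/5; Temitope 3/40; Yetunde 3/100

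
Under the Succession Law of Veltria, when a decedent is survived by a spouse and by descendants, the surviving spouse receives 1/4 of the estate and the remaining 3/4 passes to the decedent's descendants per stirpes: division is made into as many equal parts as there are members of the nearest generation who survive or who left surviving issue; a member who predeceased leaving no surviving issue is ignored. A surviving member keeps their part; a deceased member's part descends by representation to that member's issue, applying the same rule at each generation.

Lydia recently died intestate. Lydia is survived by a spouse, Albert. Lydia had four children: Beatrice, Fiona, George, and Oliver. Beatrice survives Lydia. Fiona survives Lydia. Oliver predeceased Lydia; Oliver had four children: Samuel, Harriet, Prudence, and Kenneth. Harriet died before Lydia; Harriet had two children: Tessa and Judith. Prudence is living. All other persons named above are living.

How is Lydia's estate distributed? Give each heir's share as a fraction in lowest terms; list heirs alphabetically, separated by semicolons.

Albert 1/4; Beatrice 3/16; Fiona 3/16; George 3/16; Judith 3/128; Kenneth 3/64; Prudence 3/64; Samuel 3/64; Tessa 3/128

Albert, as surviving spouse, takes 1/4.
The remaining 3/4 passes to Lydia's descendants per stirpes.
The 3/4 is divided into 4 equal shares of 3/16 among Beatrice, Fiona, George, Oliver.
Beatrice is living and takes 3/16.
Fiona is living and takes 3/16.
George is living and takes 3/16.
Oliver predeceased; the 3/16 allotted to Oliver's branch passes to Oliver's issue by representation.
The 3/16 is divided into 4 equal shares of 3/64 among Samuel, Harriet, Prudence, Kenneth.
Samuel is living and takes 3/64.
Harriet predeceased; the 3/64 allotted to Harriet's branch passes to Harriet's issue by representation.
The 3/64 is divided into 2 equal shares of 3/128 among Tessa, Judith.
Tessa is living and takes 3/128.
Judith is living and takes 3/128.
Prudence is living and takes 3/64.
Kenneth is living and takes 3/64.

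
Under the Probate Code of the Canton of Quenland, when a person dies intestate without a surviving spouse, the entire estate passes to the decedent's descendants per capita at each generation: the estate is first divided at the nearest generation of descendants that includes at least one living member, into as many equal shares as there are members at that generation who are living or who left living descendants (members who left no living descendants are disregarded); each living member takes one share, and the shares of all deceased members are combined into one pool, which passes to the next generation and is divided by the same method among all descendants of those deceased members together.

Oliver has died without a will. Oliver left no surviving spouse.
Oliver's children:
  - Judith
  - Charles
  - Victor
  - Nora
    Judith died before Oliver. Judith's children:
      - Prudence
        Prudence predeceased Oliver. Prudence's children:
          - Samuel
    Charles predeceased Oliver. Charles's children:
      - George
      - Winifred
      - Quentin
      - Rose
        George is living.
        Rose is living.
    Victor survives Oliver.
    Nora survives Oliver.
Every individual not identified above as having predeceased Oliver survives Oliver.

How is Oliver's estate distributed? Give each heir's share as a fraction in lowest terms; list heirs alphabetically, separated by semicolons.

There is no surviving spouse, so the entire estate passes to Oliver's descendants per capita at each generation.
At generation 1 (Judith, Charles, Victor, Nora) there are 4 shares of (1)/4 = 1/4 each.
Living: Victor and Nora — each takes 1/4.
Deceased: Judith and Charles. Their combined 1/2 is pooled and carried to generation 2.
At generation 2 (Prudence, George, Winifred, Quentin, Rose) there are 5 shares of (1/2)/5 = 1/10 each.
Living: George, Winifred, Quentin, and Rose — each takes 1/10.
Deceased: Prudence. That 1/10 share is carried to generation 3.
At generation 3 (Samuel) there are 1 shares of (1/10)/1 = 1/10 each.
Living: Samuel — each takes 1/10.

George 1/10; Nora 1/4; Quentin 1/10; Rose 1/10; Samuel 1/10; Victor 1/4; Winifred 1/10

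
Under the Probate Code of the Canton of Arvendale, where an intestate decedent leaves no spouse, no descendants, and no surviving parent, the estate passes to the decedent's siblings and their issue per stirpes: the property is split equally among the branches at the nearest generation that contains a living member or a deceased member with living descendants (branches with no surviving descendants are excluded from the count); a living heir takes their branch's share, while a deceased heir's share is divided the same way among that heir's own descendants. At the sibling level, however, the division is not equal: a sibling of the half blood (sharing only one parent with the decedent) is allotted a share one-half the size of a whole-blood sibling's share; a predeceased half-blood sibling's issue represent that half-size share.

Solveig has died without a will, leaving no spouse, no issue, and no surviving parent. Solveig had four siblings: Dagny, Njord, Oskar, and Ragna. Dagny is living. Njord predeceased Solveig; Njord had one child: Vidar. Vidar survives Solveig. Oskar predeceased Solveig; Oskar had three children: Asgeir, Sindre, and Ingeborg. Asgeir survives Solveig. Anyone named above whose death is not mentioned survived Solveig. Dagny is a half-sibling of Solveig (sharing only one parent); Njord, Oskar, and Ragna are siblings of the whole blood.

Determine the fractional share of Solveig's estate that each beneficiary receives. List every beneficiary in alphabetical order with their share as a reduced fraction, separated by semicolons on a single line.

No spouse, descendants, or parent survives, so the estate passes to Solveig's siblings per stirpes.
Half-blood siblings count for one-half the weight of whole-blood siblings at the initial division.
Dividing 1 in proportion to weights (total weight 7/2): Dagny (weight 1/2) → 1/7; Njord (weight 1) → 2/7; Oskar (weight 1) → 2/7; Ragna (weight 1) → 2/7.
Dagny is living and takes 1/7.
Njord predeceased; the 2/7 allotted to Njord's branch passes to Njord's issue by representation.
Vidar is the sole taker at this level and receives the full 2/7.
Oskar predeceased; the 2/7 allotted to Oskar's branch passes to Oskar's issue by representation.
The 2/7 is divided into 3 equal shares of 2/21 among Asgeir, Sindre, Ingeborg.
Asgeir is living and takes 2/21.
Sindre is living and takes 2/21.
Ingeborg is living and takes 2/21.
Ragna is living and takes 2/7.

Asgeir 2/21; Dagny 1/7; Ingeborg 2/21; Ragna 2/7; Sindre 2/21; Vidar 2/7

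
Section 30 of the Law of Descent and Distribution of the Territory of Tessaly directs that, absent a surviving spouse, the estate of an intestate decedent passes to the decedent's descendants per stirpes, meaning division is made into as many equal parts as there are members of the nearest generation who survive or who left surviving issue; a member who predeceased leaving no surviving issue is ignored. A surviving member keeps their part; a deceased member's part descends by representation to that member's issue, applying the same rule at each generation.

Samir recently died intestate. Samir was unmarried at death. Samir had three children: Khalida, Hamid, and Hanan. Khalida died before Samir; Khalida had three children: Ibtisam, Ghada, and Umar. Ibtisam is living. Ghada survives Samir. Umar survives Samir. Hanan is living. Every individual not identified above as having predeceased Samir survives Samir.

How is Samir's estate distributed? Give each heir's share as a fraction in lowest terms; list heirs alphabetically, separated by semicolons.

Ghada 1/9; Hamid 1/3; Hanan 1/3; Ibtisam 1/9; Umar 1/9

There is no surviving spouse, so the entire estate passes to Samir's descendants per stirpes.
The estate is divided into 3 equal shares of 1/3 among Khalida, Hamid, Hanan.
Khalida predeceased; the 1/3 allotted to Khalida's branch passes to Khalida's issue by representation.
The 1/3 is divided into 3 equal shares of 1/9 among Ibtisam, Ghada, Umar.
Ibtisam is living and takes 1/9.
Ghada is living and takes 1/9.
Umar is living and takes 1/9.
Hamid is living and takes 1/3.
Hanan is living and takes 1/3.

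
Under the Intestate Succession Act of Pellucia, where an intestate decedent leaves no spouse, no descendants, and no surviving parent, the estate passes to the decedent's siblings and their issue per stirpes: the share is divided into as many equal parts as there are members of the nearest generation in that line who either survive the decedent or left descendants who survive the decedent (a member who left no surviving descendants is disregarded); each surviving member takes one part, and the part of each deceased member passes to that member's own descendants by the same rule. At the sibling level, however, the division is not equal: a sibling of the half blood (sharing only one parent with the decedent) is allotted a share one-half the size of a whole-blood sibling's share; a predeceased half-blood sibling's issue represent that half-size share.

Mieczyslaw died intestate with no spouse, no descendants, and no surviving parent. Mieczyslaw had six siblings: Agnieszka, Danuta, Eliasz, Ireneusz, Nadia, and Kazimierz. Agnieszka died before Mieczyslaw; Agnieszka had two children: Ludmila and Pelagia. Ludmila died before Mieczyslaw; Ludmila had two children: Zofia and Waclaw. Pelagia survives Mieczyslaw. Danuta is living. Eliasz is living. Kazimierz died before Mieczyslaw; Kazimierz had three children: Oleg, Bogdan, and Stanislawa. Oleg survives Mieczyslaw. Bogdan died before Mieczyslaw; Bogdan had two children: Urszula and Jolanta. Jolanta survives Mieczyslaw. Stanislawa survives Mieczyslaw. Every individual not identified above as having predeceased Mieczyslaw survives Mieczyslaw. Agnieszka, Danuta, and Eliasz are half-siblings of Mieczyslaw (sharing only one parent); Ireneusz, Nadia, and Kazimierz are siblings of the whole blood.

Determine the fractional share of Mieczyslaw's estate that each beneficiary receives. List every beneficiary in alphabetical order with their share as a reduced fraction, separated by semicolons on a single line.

No spouse, descendants, or parent survives, so the estate passes to Mieczyslaw's siblings per stirpes.
Half-blood siblings count for one-half the weight of whole-blood siblings at the initial division.
Dividing 1 in proportion to weights (total weight 9/2): Agnieszka (weight 1/2) → 1/9; Danuta (weight 1/2) → 1/9; Eliasz (weight 1/2) → 1/9; Ireneusz (weight 1) → 2/9; Nadia (weight 1) → 2/9; Kazimierz (weight 1) → 2/9.
Agnieszka predeceased; the 1/9 allotted to Agnieszka's branch passes to Agnieszka's issue by representation.
The 1/9 is divided into 2 equal shares of 1/18 among Ludmila, Pelagia.
Ludmila predeceased; the 1/18 allotted to Ludmila's branch passes to Ludmila's issue by representation.
The 1/18 is divided into 2 equal shares of 1/36 among Zofia, Waclaw.
Zofia is living and takes 1/36.
Waclaw is living and takes 1/36.
Pelagia is living and takes 1/18.
Danuta is living and takes 1/9.
Eliasz is living and takes 1/9.
Ireneusz is living and takes 2/9.
Nadia is living and takes 2/9.
Kazimierz predeceased; the 2/9 allotted to Kazimierz's branch passes to Kazimierz's issue by representation.
The 2/9 is divided into 3 equal shares of 2/27 among Oleg, Bogdan, Stanislawa.
Oleg is living and takes 2/27.
Bogdan predeceased; the 2/27 allotted to Bogdan's branch passes to Bogdan's issue by representation.
The 2/27 is divided into 2 equal shares of 1/27 among Urszula, Jolanta.
Urszula is living and takes 1/27.
Jolanta is living and takes 1/27.
Stanislawa is living and takes 2/27.

Danuta 1/9; Eliasz 1/9; Ireneusz 2/9; Jolanta 1/27; Nadia 2/9; Oleg 2/27; Pelagia 1/18; Stanislawa 2/27; Urszula 1/27; Waclaw 1/36; Zofia 1/36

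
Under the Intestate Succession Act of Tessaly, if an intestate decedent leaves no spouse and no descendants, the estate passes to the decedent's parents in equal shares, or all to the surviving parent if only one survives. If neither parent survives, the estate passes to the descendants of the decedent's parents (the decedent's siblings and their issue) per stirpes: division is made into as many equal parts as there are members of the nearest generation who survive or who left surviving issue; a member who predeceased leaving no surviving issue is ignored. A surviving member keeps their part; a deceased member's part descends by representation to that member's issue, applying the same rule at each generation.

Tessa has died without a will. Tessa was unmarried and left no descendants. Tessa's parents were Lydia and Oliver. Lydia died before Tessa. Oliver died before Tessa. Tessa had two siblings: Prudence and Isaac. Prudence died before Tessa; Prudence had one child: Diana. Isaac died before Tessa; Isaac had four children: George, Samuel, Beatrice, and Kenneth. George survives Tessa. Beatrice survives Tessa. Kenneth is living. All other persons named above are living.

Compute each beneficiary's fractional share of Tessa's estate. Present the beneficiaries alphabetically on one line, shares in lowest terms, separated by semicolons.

Beatrice 1/8; Diana 1/2; George 1/8; Kenneth 1/8; Samuel 1/8

Neither parent survives and there are no descendants, so the estate passes to Tessa's siblings and their issue per stirpes.
The estate is divided into 2 equal shares of 1/2 among Prudence, Isaac.
Prudence predeceased; the 1/2 allotted to Prudence's branch passes to Prudence's issue by representation.
Diana is the sole taker at this level and receives the full 1/2.
Isaac predeceased; the 1/2 allotted to Isaac's branch passes to Isaac's issue by representation.
The 1/2 is divided into 4 equal shares of 1/8 among George, Samuel, Beatrice, Kenneth.
George is living and takes 1/8.
Samuel is living and takes 1/8.
Beatrice is living and takes 1/8.
Kenneth is living and takes 1/8.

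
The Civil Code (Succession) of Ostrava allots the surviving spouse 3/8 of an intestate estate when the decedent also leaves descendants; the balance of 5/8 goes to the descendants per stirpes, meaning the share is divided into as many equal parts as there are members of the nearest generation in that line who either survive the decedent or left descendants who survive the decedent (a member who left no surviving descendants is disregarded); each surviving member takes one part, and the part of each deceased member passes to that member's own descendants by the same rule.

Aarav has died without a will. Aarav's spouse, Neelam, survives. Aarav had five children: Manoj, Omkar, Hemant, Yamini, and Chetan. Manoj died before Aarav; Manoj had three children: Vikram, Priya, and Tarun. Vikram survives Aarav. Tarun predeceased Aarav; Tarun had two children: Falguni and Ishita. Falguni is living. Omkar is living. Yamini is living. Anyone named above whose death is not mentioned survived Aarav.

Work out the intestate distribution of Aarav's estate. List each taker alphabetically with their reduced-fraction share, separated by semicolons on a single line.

Chetan 1/8; Falguni 1/48; Hemant 1/8; Ishita 1/48; Neelam 3/8; Omkar 1/8; Priya 1/24; Vikram 1/24; Yamini 1/8

Neelam, as surviving spouse, takes 3/8.
The remaining 5/8 passes to Aarav's descendants per stirpes.
The 5/8 is divided into 5 equal shares of 1/8 among Manoj, Omkar, Hemant, Yamini, Chetan.
Manoj predeceased; the 1/8 allotted to Manoj's branch passes to Manoj's issue by representation.
The 1/8 is divided into 3 equal shares of 1/24 among Vikram, Priya, Tarun.
Vikram is living and takes 1/24.
Priya is living and takes 1/24.
Tarun predeceased; the 1/24 allotted to Tarun's branch passes to Tarun's issue by representation.
The 1/24 is divided into 2 equal shares of 1/48 among Falguni, Ishita.
Falguni is living and takes 1/48.
Ishita is living and takes 1/48.
Omkar is living and takes 1/8.
Hemant is living and takes 1/8.
Yamini is living and takes 1/8.
Chetan is living and takes 1/8.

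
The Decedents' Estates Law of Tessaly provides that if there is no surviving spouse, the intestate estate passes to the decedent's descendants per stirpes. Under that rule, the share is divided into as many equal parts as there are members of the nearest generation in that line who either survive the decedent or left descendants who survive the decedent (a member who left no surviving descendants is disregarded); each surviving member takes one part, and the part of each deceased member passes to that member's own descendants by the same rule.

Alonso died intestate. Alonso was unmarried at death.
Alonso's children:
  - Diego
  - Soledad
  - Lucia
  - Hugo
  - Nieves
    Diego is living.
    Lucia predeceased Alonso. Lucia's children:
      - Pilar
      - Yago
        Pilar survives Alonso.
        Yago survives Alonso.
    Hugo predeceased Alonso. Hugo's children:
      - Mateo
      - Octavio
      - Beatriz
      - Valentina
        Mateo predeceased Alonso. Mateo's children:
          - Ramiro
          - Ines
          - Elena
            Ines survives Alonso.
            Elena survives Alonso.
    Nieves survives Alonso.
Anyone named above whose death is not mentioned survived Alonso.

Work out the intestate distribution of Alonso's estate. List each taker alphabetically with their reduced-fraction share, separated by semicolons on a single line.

There is no surviving spouse, so the entire estate passes to Alonso's descendants per stirpes.
The estate is divided into 5 equal shares of 1/5 among Diego, Soledad, Lucia, Hugo, Nieves.
Diego is living and takes 1/5.
Soledad is living and takes 1/5.
Lucia predeceased; the 1/5 allotted to Lucia's branch passes to Lucia's issue by representation.
The 1/5 is divided into 2 equal shares of 1/10 among Pilar, Yago.
Pilar is living and takes 1/10.
Yago is living and takes 1/10.
Hugo predeceased; the 1/5 allotted to Hugo's branch passes to Hugo's issue by representation.
The 1/5 is divided into 4 equal shares of 1/20 among Mateo, Octavio, Beatriz, Valentina.
Mateo predeceased; the 1/20 allotted to Mateo's branch passes to Mateo's issue by representation.
The 1/20 is divided into 3 equal shares of 1/60 among Ramiro, Ines, Elena.
Ramiro is living and takes 1/60.
Ines is living and takes 1/60.
Elena is living and takes 1/60.
Octavio is living and takes 1/20.
Beatriz is living and takes 1/20.
Valentina is living and takes 1/20.
Nieves is living and takes 1/5.

Beatriz 1/20; Diego 1/5; Elena 1/60; Ines 1/60; Nieves 1/5; Octavio 1/20; Pilar 1/10; Ramiro 1/60; Soledad 1/5; Valentina 1/20; Yago 1/10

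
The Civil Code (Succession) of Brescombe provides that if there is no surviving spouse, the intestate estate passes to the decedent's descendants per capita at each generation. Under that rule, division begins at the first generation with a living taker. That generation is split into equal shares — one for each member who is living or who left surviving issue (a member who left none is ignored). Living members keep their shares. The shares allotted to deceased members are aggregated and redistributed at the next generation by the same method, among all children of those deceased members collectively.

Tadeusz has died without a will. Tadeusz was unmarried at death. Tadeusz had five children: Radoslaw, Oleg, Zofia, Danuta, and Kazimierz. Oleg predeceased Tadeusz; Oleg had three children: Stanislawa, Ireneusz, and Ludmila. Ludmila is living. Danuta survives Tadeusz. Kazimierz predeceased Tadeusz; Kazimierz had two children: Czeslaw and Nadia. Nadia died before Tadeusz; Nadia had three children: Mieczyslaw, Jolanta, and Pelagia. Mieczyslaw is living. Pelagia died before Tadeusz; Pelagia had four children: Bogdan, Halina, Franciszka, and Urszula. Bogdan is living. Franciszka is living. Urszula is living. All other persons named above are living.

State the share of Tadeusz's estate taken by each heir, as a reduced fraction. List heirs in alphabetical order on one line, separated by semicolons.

There is no surviving spouse, so the entire estate passes to Tadeusz's descendants per capita at each generation.
At generation 1 (Radoslaw, Oleg, Zofia, Danuta, Kazimierz) there are 5 shares of (1)/5 = 1/5 each.
Living: Radoslaw, Zofia, and Danuta — each takes 1/5.
Deceased: Oleg and Kazimierz. Their combined 2/5 is pooled and carried to generation 2.
At generation 2 (Stanislawa, Ireneusz, Ludmila, Czeslaw, Nadia) there are 5 shares of (2/5)/5 = 2/25 each.
Living: Stanislawa, Ireneusz, Ludmila, and Czeslaw — each takes 2/25.
Deceased: Nadia. That 2/25 share is carried to generation 3.
At generation 3 (Mieczyslaw, Jolanta, Pelagia) there are 3 shares of (2/25)/3 = 2/75 each.
Living: Mieczyslaw and Jolanta — each takes 2/75.
Deceased: Pelagia. That 2/75 share is carried to generation 4.
At generation 4 (Bogdan, Halina, Franciszka, Urszula) there are 4 shares of (2/75)/4 = 1/150 each.
Living: Bogdan, Halina, Franciszka, and Urszula — each takes 1/150.

Bogdan 1/150; Czeslaw 2/25; Danuta 1/5; Franciszka 1/150; Halina 1/150; Ireneusz 2/25; Jolanta 2/75; Ludmila 2/25; Mieczyslaw 2/75; Radoslaw 1/5; Stanislawa 2/25; Urszula 1/150; Zofia 1/5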